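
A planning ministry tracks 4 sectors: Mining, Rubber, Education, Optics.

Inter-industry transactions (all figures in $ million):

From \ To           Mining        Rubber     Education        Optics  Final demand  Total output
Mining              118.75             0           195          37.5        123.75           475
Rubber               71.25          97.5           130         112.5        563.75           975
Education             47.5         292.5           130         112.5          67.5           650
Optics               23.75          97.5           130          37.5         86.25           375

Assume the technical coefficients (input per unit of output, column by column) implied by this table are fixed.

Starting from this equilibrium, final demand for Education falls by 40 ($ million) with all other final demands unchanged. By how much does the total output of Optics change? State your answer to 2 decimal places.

Δx_4 = -21.05

Technical coefficients a_ij = z_ij / X_j:
  a_11 = 118.75/475 = 0.25, a_21 = 71.25/475 = 0.15, a_31 = 47.5/475 = 0.10, a_41 = 23.75/475 = 0.05
  a_12 = 0/975 = 0.00, a_22 = 97.5/975 = 0.10, a_32 = 292.5/975 = 0.30, a_42 = 97.5/975 = 0.10
  a_13 = 195/650 = 0.30, a_23 = 130/650 = 0.20, a_33 = 130/650 = 0.20, a_43 = 130/650 = 0.20
  a_14 = 37.5/375 = 0.10, a_24 = 112.5/375 = 0.30, a_34 = 112.5/375 = 0.30, a_44 = 37.5/375 = 0.10
I − A =
  [   0.75     0.00    -0.30    -0.10]
  [  -0.15     0.90    -0.20    -0.30]
  [  -0.10    -0.30     0.80    -0.30]
  [  -0.05    -0.10    -0.20     0.90]
Compute the cofactors C_ij = (−1)^(i+j)·(3×3 minor ij) of I−A; the adjugate is their transpose:
adj(I−A) = Cᵀ =
  [ 0.4920   0.1040   0.2540   0.1740]
  [ 0.1380   0.4575   0.2270   0.2435]
  [ 0.1410   0.2245   0.5790   0.2835]
  [ 0.0740   0.1065   0.1680   0.4545]
det(I−A) = Σ_j (I−A)_1j·C_1j = (0.75)(0.4920) + (0.00)(0.1380) + (-0.30)(0.1410) + (-0.10)(0.0740) = 0.3193
(I − A)⁻¹ = adj(I−A) / det(I−A) ≈
  [   1.5409     0.3257     0.7955     0.5449]
  [   0.4322     1.4328     0.7109     0.7626]
  [   0.4416     0.7031     1.8133     0.8879]
  [   0.2318     0.3335     0.5262     1.4234]
Δx = (I − A)⁻¹ Δd with Δd having -40 in the Education component and 0 elsewhere.
So Δx_4 = L_43 · (-40), where L_43 = adj(I−A)_43 / det(I−A) = 0.1680 / 0.3193.
Δx_4 = 0.1680 × (-40) / 0.3193 = -6.72 / 0.3193 ≈ -21.05.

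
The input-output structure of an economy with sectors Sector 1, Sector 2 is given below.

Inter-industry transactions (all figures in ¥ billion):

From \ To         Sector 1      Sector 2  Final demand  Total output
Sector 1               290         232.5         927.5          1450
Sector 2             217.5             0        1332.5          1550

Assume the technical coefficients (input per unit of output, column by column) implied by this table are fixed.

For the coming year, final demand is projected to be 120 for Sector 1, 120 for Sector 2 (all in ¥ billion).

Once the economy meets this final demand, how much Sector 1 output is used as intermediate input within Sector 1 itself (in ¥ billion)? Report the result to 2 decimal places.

z_11 = 35.50

Technical coefficients a_ij = z_ij / X_j:
  a_11 = 290/1450 = 0.20, a_21 = 217.5/1450 = 0.15
  a_12 = 232.5/1550 = 0.15, a_22 = 0/1550 = 0.00
I − A =
  [   0.80    -0.15]
  [  -0.15     1.00]
det(I−A) = (0.80)(1.00) − (-0.15)(-0.15) = 0.7775
adj(I−A) = [[1.00, 0.15], [0.15, 0.80]]
(I − A)⁻¹ = adj(I−A) / det(I−A) ≈
  [   1.2862     0.1929]
  [   0.1929     1.0289]
First solve x = (I − A)⁻¹ d = adj(I−A)·d / det(I−A); in particular x_1 = (1.00·120 + 0.15·120) / 0.7775 = 138.00 / 0.7775 ≈ 177.4920.
Intermediate flow from 1 to 1: z_11 = a_11 · x_1 = 0.20 × 138.00 / 0.7775 = 27.60 / 0.7775 ≈ 35.50.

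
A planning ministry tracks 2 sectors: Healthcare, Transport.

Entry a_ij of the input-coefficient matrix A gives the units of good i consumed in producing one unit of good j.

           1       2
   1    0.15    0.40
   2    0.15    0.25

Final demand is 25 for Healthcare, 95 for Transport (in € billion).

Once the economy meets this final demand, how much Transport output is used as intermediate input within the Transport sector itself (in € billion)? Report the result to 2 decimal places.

I − A =
  [   0.85    -0.40]
  [  -0.15     0.75]
det(I−A) = (0.85)(0.75) − (-0.40)(-0.15) = 0.5775
adj(I−A) = [[0.75, 0.40], [0.15, 0.85]]
(I − A)⁻¹ = adj(I−A) / det(I−A) ≈
  [   1.2987     0.6926]
  [   0.2597     1.4719]
First solve x = (I − A)⁻¹ d = adj(I−A)·d / det(I−A); in particular x_2 = (0.15·25 + 0.85·95) / 0.5775 = 84.50 / 0.5775 ≈ 146.3203.
Intermediate flow from 2 to 2: z_22 = a_22 · x_2 = 0.25 × 84.50 / 0.5775 = 21.125 / 0.5775 ≈ 36.58.

z_22 = 36.58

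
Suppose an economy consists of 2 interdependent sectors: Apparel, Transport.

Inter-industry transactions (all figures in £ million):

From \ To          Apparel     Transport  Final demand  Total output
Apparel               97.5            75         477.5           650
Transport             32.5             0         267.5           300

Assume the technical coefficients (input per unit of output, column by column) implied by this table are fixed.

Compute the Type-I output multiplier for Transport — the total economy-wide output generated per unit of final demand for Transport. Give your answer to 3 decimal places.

Technical coefficients a_ij = z_ij / X_j:
  a_AA = 97.5/650 = 0.15, a_TA = 32.5/650 = 0.05
  a_AT = 75/300 = 0.25, a_TT = 0/300 = 0.00
I − A =
  [   0.85    -0.25]
  [  -0.05     1.00]
det(I−A) = (0.85)(1.00) − (-0.25)(-0.05) = 0.8375
adj(I−A) = [[1.00, 0.25], [0.05, 0.85]]
(I − A)⁻¹ = adj(I−A) / det(I−A) ≈
  [   1.1940     0.2985]
  [   0.0597     1.0149]
The output multiplier for sector j is the column-j sum of the Leontief inverse (I − A)⁻¹ = adj(I−A) / det(I−A).
Column T of adj(I−A): (0.25, 0.85); det(I−A) = 0.8375.
m_T = (0.25 + 0.85) / 0.8375 = 1.10 / 0.8375 ≈ 1.313.

m_T = 1.313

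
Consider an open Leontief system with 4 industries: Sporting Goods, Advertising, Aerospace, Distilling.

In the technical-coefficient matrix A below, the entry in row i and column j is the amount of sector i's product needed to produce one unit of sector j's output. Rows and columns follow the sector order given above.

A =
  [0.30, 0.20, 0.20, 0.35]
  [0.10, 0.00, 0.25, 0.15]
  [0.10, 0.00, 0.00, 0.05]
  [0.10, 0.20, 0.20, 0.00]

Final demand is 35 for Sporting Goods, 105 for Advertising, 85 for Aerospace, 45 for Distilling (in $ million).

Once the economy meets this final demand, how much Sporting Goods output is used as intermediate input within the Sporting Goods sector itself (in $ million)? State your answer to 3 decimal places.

z_11 = 56.929

I − A =
  [   0.70    -0.20    -0.20    -0.35]
  [  -0.10     1.00    -0.25    -0.15]
  [  -0.10     0.00     1.00    -0.05]
  [  -0.10    -0.20    -0.20     1.00]
Compute the cofactors C_ij = (−1)^(i+j)·(3×3 minor ij) of I−A; the adjugate is their transpose:
adj(I−A) = Cᵀ =
  [ 0.95750   0.27000   0.33750   0.39250]
  [ 0.14325   0.63000   0.21725   0.15550]
  [ 0.10300   0.03500   0.61400   0.07200]
  [ 0.14500   0.16000   0.20000   0.65500]
det(I−A) = Σ_j (I−A)_1j·C_1j = (0.70)(0.95750) + (-0.20)(0.14325) + (-0.20)(0.10300) + (-0.35)(0.14500) = 0.57025
(I − A)⁻¹ = adj(I−A) / det(I−A) ≈
  [   1.6791     0.4735     0.5918     0.6883]
  [   0.2512     1.1048     0.3810     0.2727]
  [   0.1806     0.0614     1.0767     0.1263]
  [   0.2543     0.2806     0.3507     1.1486]
First solve x = (I − A)⁻¹ d = adj(I−A)·d / det(I−A); in particular x_1 = (0.95750·35 + 0.27000·105 + 0.33750·85 + 0.39250·45) / 0.57025 = 108.2125 / 0.57025 ≈ 189.76326.
Intermediate flow from 1 to 1: z_11 = a_11 · x_1 = 0.30 × 108.2125 / 0.57025 = 32.46375 / 0.57025 ≈ 56.929.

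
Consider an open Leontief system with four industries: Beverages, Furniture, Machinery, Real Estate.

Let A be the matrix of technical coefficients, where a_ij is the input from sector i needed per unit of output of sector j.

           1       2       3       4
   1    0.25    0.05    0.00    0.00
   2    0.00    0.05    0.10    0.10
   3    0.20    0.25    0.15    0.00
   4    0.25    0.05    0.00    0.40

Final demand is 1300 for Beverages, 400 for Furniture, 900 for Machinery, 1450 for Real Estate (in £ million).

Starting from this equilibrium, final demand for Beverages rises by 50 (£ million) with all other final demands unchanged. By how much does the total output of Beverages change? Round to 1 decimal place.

Δx_1 = 67.0

I − A =
  [   0.75    -0.05     0.00     0.00]
  [   0.00     0.95    -0.10    -0.10]
  [  -0.20    -0.25     0.85     0.00]
  [  -0.25    -0.05     0.00     0.60]
Compute the cofactors C_ij = (−1)^(i+j)·(3×3 minor ij) of I−A; the adjugate is their transpose:
adj(I−A) = Cᵀ =
  [ 0.465250   0.025500   0.003000   0.004250]
  [ 0.033250   0.382500   0.045000   0.063750]
  [ 0.119250   0.118500   0.422500   0.019750]
  [ 0.196625   0.042500   0.005000   0.585875]
det(I−A) = Σ_j (I−A)_1j·C_1j = (0.75)(0.465250) + (-0.05)(0.033250) + (0.00)(0.119250) + (0.00)(0.196625) = 0.347275
(I − A)⁻¹ = adj(I−A) / det(I−A) ≈
  [   1.3397     0.0734     0.0086     0.0122]
  [   0.0957     1.1014     0.1296     0.1836]
  [   0.3434     0.3412     1.2166     0.0569]
  [   0.5662     0.1224     0.0144     1.6871]
Δx = (I − A)⁻¹ Δd with Δd having +50 in the Beverages component and 0 elsewhere.
So Δx_1 = L_11 · (+50), where L_11 = adj(I−A)_11 / det(I−A) = 0.465250 / 0.347275.
Δx_1 = 0.465250 × (+50) / 0.347275 = 23.2625 / 0.347275 ≈ 67.0.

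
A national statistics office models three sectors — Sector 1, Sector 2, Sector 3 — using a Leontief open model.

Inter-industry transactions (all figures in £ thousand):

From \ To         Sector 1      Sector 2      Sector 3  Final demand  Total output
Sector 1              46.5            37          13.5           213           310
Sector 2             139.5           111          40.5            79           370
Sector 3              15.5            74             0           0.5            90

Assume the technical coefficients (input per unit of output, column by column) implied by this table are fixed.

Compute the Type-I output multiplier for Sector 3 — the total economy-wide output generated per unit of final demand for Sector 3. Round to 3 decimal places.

m_3 = 2.541

Technical coefficients a_ij = z_ij / X_j:
  a_11 = 46.5/310 = 0.15, a_21 = 139.5/310 = 0.45, a_31 = 15.5/310 = 0.05
  a_12 = 37/370 = 0.10, a_22 = 111/370 = 0.30, a_32 = 74/370 = 0.20
  a_13 = 13.5/90 = 0.15, a_23 = 40.5/90 = 0.45, a_33 = 0/90 = 0.00
I − A =
  [   0.85    -0.10    -0.15]
  [  -0.45     0.70    -0.45]
  [  -0.05    -0.20     1.00]
Cofactors of I−A, C_ij = (−1)^(i+j)·(minor ij) (rows/columns in the sector order above):
  C_11 = (0.70)(1.00) − (-0.45)(-0.20) = 0.6100
  C_12 = −[(-0.45)(1.00) − (-0.45)(-0.05)] = 0.4725
  C_13 = (-0.45)(-0.20) − (0.70)(-0.05) = 0.1250
  C_21 = −[(-0.10)(1.00) − (-0.15)(-0.20)] = 0.1300
  C_22 = (0.85)(1.00) − (-0.15)(-0.05) = 0.8425
  C_23 = −[(0.85)(-0.20) − (-0.10)(-0.05)] = 0.1750
  C_31 = (-0.10)(-0.45) − (-0.15)(0.70) = 0.1500
  C_32 = −[(0.85)(-0.45) − (-0.15)(-0.45)] = 0.4500
  C_33 = (0.85)(0.70) − (-0.10)(-0.45) = 0.5500
det(I−A) = Σ_j (I−A)_1j·C_1j = (0.85)(0.6100) + (-0.10)(0.4725) + (-0.15)(0.1250) = 0.4525
adj(I−A) = Cᵀ =
  [ 0.6100   0.1300   0.1500]
  [ 0.4725   0.8425   0.4500]
  [ 0.1250   0.1750   0.5500]
(I − A)⁻¹ = adj(I−A) / det(I−A) ≈
  [   1.3481     0.2873     0.3315]
  [   1.0442     1.8619     0.9945]
  [   0.2762     0.3867     1.2155]
The output multiplier for sector j is the column-j sum of the Leontief inverse (I − A)⁻¹ = adj(I−A) / det(I−A).
Column 3 of adj(I−A): (0.1500, 0.4500, 0.5500); det(I−A) = 0.4525.
m_3 = (0.1500 + 0.4500 + 0.5500) / 0.4525 = 1.15 / 0.4525 ≈ 2.541.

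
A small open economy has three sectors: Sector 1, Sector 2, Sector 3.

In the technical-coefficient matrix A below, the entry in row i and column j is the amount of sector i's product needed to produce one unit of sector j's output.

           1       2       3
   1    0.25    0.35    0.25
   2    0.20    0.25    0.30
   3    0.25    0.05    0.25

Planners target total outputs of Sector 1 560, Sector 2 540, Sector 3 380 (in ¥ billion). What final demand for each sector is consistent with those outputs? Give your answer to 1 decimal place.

I − A =
  [   0.75    -0.35    -0.25]
  [  -0.20     0.75    -0.30]
  [  -0.25    -0.05     0.75]
d = (I − A) x:
  d_1 = (+0.75)·560 + (-0.35)·540 + (-0.25)·380 = 136.0
  d_2 = (-0.20)·560 + (+0.75)·540 + (-0.30)·380 = 179.0
  d_3 = (-0.25)·560 + (-0.05)·540 + (+0.75)·380 = 118.0

d_1 = 136.0, d_2 = 179.0, d_3 = 118.0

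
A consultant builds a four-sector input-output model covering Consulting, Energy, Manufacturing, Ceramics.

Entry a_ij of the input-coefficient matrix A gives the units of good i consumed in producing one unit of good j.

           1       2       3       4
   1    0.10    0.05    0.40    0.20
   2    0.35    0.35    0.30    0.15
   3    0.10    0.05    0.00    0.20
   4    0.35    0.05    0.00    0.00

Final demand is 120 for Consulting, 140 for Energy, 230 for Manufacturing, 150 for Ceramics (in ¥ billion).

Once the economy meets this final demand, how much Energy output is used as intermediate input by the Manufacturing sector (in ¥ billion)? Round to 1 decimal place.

I − A =
  [   0.90    -0.05    -0.40    -0.20]
  [  -0.35     0.65    -0.30    -0.15]
  [  -0.10    -0.05     1.00    -0.20]
  [  -0.35    -0.05     0.00     1.00]
Compute the cofactors C_ij = (−1)^(i+j)·(3×3 minor ij) of I−A; the adjugate is their transpose:
adj(I−A) = Cᵀ =
  [ 0.624500   0.084000   0.275000   0.192500]
  [ 0.453500   0.762000   0.410000   0.287000]
  [ 0.133375   0.060000   0.509125   0.137500]
  [ 0.241250   0.067500   0.116750   0.519500]
det(I−A) = Σ_j (I−A)_1j·C_1j = (0.90)(0.624500) + (-0.05)(0.453500) + (-0.40)(0.133375) + (-0.20)(0.241250) = 0.437775
(I − A)⁻¹ = adj(I−A) / det(I−A) ≈
  [   1.4265     0.1919     0.6282     0.4397]
  [   1.0359     1.7406     0.9366     0.6556]
  [   0.3047     0.1371     1.1630     0.3141]
  [   0.5511     0.1542     0.2667     1.1867]
First solve x = (I − A)⁻¹ d = adj(I−A)·d / det(I−A); in particular x_3 = (0.133375·120 + 0.060000·140 + 0.509125·230 + 0.137500·150) / 0.437775 = 162.12875 / 0.437775 ≈ 370.347.
Intermediate flow from 2 to 3: z_23 = a_23 · x_3 = 0.30 × 162.12875 / 0.437775 = 48.638625 / 0.437775 ≈ 111.1.

z_23 = 111.1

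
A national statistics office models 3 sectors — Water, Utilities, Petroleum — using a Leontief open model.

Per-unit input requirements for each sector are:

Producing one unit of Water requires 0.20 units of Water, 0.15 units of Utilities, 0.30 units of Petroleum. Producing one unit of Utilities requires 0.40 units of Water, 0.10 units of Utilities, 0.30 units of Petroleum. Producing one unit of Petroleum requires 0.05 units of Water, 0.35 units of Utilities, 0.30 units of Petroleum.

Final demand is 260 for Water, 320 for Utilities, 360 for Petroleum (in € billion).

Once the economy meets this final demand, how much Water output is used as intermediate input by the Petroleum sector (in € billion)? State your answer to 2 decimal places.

z_WP = 67.87

I − A =
  [   0.80    -0.40    -0.05]
  [  -0.15     0.90    -0.35]
  [  -0.30    -0.30     0.70]
Cofactors of I−A, C_ij = (−1)^(i+j)·(minor ij) (rows/columns in the sector order above):
  C_11 = (0.90)(0.70) − (-0.35)(-0.30) = 0.5250
  C_12 = −[(-0.15)(0.70) − (-0.35)(-0.30)] = 0.2100
  C_13 = (-0.15)(-0.30) − (0.90)(-0.30) = 0.3150
  C_21 = −[(-0.40)(0.70) − (-0.05)(-0.30)] = 0.2950
  C_22 = (0.80)(0.70) − (-0.05)(-0.30) = 0.5450
  C_23 = −[(0.80)(-0.30) − (-0.40)(-0.30)] = 0.3600
  C_31 = (-0.40)(-0.35) − (-0.05)(0.90) = 0.1850
  C_32 = −[(0.80)(-0.35) − (-0.05)(-0.15)] = 0.2875
  C_33 = (0.80)(0.90) − (-0.40)(-0.15) = 0.6600
det(I−A) = Σ_j (I−A)_1j·C_1j = (0.80)(0.5250) + (-0.40)(0.2100) + (-0.05)(0.3150) = 0.32025
adj(I−A) = Cᵀ =
  [ 0.5250   0.2950   0.1850]
  [ 0.2100   0.5450   0.2875]
  [ 0.3150   0.3600   0.6600]
(I − A)⁻¹ = adj(I−A) / det(I−A) ≈
  [   1.6393     0.9212     0.5777]
  [   0.6557     1.7018     0.8977]
  [   0.9836     1.1241     2.0609]
First solve x = (I − A)⁻¹ d = adj(I−A)·d / det(I−A); in particular x_P = (0.3150·260 + 0.3600·320 + 0.6600·360) / 0.32025 = 434.70 / 0.32025 ≈ 1357.3770.
Intermediate flow from W to P: z_WP = a_WP · x_P = 0.05 × 434.70 / 0.32025 = 21.735 / 0.32025 ≈ 67.87.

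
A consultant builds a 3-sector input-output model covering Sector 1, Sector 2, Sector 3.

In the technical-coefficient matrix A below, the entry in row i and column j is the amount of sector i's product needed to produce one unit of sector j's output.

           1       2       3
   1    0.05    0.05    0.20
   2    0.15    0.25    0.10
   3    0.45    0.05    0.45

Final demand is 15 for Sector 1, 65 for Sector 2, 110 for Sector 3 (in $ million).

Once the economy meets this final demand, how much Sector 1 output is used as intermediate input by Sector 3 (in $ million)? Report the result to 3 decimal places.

z_13 = 55.990

I − A =
  [   0.95    -0.05    -0.20]
  [  -0.15     0.75    -0.10]
  [  -0.45    -0.05     0.55]
Cofactors of I−A, C_ij = (−1)^(i+j)·(minor ij) (rows/columns in the sector order above):
  C_11 = (0.75)(0.55) − (-0.10)(-0.05) = 0.4075
  C_12 = −[(-0.15)(0.55) − (-0.10)(-0.45)] = 0.1275
  C_13 = (-0.15)(-0.05) − (0.75)(-0.45) = 0.3450
  C_21 = −[(-0.05)(0.55) − (-0.20)(-0.05)] = 0.0375
  C_22 = (0.95)(0.55) − (-0.20)(-0.45) = 0.4325
  C_23 = −[(0.95)(-0.05) − (-0.05)(-0.45)] = 0.0700
  C_31 = (-0.05)(-0.10) − (-0.20)(0.75) = 0.1550
  C_32 = −[(0.95)(-0.10) − (-0.20)(-0.15)] = 0.1250
  C_33 = (0.95)(0.75) − (-0.05)(-0.15) = 0.7050
det(I−A) = Σ_j (I−A)_1j·C_1j = (0.95)(0.4075) + (-0.05)(0.1275) + (-0.20)(0.3450) = 0.31175
adj(I−A) = Cᵀ =
  [ 0.4075   0.0375   0.1550]
  [ 0.1275   0.4325   0.1250]
  [ 0.3450   0.0700   0.7050]
(I − A)⁻¹ = adj(I−A) / det(I−A) ≈
  [   1.3071     0.1203     0.4972]
  [   0.4090     1.3873     0.4010]
  [   1.1067     0.2245     2.2614]
First solve x = (I − A)⁻¹ d = adj(I−A)·d / det(I−A); in particular x_3 = (0.3450·15 + 0.0700·65 + 0.7050·110) / 0.31175 = 87.275 / 0.31175 ≈ 279.95188.
Intermediate flow from 1 to 3: z_13 = a_13 · x_3 = 0.20 × 87.275 / 0.31175 = 17.455 / 0.31175 ≈ 55.990.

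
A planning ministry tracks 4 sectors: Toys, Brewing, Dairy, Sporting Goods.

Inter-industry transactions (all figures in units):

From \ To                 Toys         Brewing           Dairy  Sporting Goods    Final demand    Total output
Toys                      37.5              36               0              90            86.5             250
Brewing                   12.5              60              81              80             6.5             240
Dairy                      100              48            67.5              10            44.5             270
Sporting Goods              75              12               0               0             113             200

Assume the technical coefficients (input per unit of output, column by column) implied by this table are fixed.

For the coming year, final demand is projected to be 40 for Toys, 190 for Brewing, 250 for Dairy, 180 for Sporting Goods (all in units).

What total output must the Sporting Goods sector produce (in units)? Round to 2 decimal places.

Technical coefficients a_ij = z_ij / X_j:
  a_11 = 37.5/250 = 0.15, a_21 = 12.5/250 = 0.05, a_31 = 100/250 = 0.40, a_41 = 75/250 = 0.30
  a_12 = 36/240 = 0.15, a_22 = 60/240 = 0.25, a_32 = 48/240 = 0.20, a_42 = 12/240 = 0.05
  a_13 = 0/270 = 0.00, a_23 = 81/270 = 0.30, a_33 = 67.5/270 = 0.25, a_43 = 0/270 = 0.00
  a_14 = 90/200 = 0.45, a_24 = 80/200 = 0.40, a_34 = 10/200 = 0.05, a_44 = 0/200 = 0.00
I − A =
  [   0.85    -0.15     0.00    -0.45]
  [  -0.05     0.75    -0.30    -0.40]
  [  -0.40    -0.20     0.75    -0.05]
  [  -0.30    -0.05     0.00     1.00]
Compute the cofactors C_ij = (−1)^(i+j)·(3×3 minor ij) of I−A; the adjugate is their transpose:
adj(I−A) = Cᵀ =
  [ 0.486750   0.129375   0.051750   0.273375]
  [ 0.252000   0.536250   0.214500   0.338625]
  [ 0.337375   0.216375   0.492625   0.263000]
  [ 0.158625   0.065625   0.026250   0.403500]
det(I−A) = Σ_j (I−A)_1j·C_1j = (0.85)(0.486750) + (-0.15)(0.252000) + (0.00)(0.337375) + (-0.45)(0.158625) = 0.30455625
(I − A)⁻¹ = adj(I−A) / det(I−A) ≈
  [   1.5982     0.4248     0.1699     0.8976]
  [   0.8274     1.7608     0.7043     1.1119]
  [   1.1078     0.7105     1.6175     0.8636]
  [   0.5208     0.2155     0.0862     1.3249]
x = (I − A)⁻¹ d = adj(I−A)·d / det(I−A), with det(I−A) = 0.30455625:
  x_1 = (0.486750·40 + 0.129375·190 + 0.051750·250 + 0.273375·180) / 0.30455625 = 106.19625 / 0.30455625 ≈ 348.69
  x_2 = (0.252000·40 + 0.536250·190 + 0.214500·250 + 0.338625·180) / 0.30455625 = 226.545 / 0.30455625 ≈ 743.85
  x_3 = (0.337375·40 + 0.216375·190 + 0.492625·250 + 0.263000·180) / 0.30455625 = 225.1025 / 0.30455625 ≈ 739.12
  x_4 = (0.158625·40 + 0.065625·190 + 0.026250·250 + 0.403500·180) / 0.30455625 = 98.00625 / 0.30455625 ≈ 321.80

x_4 = 321.80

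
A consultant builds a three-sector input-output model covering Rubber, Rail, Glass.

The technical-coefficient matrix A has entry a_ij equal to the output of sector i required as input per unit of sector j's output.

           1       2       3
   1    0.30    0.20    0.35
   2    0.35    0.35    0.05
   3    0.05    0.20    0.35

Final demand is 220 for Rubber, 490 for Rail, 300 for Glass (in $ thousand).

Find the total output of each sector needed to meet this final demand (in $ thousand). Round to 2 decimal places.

I − A =
  [   0.70    -0.20    -0.35]
  [  -0.35     0.65    -0.05]
  [  -0.05    -0.20     0.65]
Cofactors of I−A, C_ij = (−1)^(i+j)·(minor ij) (rows/columns in the sector order above):
  C_11 = (0.65)(0.65) − (-0.05)(-0.20) = 0.4125
  C_12 = −[(-0.35)(0.65) − (-0.05)(-0.05)] = 0.2300
  C_13 = (-0.35)(-0.20) − (0.65)(-0.05) = 0.1025
  C_21 = −[(-0.20)(0.65) − (-0.35)(-0.20)] = 0.2000
  C_22 = (0.70)(0.65) − (-0.35)(-0.05) = 0.4375
  C_23 = −[(0.70)(-0.20) − (-0.20)(-0.05)] = 0.1500
  C_31 = (-0.20)(-0.05) − (-0.35)(0.65) = 0.2375
  C_32 = −[(0.70)(-0.05) − (-0.35)(-0.35)] = 0.1575
  C_33 = (0.70)(0.65) − (-0.20)(-0.35) = 0.3850
det(I−A) = Σ_j (I−A)_1j·C_1j = (0.70)(0.4125) + (-0.20)(0.2300) + (-0.35)(0.1025) = 0.206875
adj(I−A) = Cᵀ =
  [ 0.4125   0.2000   0.2375]
  [ 0.2300   0.4375   0.1575]
  [ 0.1025   0.1500   0.3850]
(I − A)⁻¹ = adj(I−A) / det(I−A) ≈
  [   1.9940     0.9668     1.1480]
  [   1.1118     2.1148     0.7613]
  [   0.4955     0.7251     1.8610]
x = (I − A)⁻¹ d = adj(I−A)·d / det(I−A), with det(I−A) = 0.206875:
  x_1 = (0.4125·220 + 0.2000·490 + 0.2375·300) / 0.206875 = 260.00 / 0.206875 ≈ 1256.80
  x_2 = (0.2300·220 + 0.4375·490 + 0.1575·300) / 0.206875 = 312.225 / 0.206875 ≈ 1509.24
  x_3 = (0.1025·220 + 0.1500·490 + 0.3850·300) / 0.206875 = 211.55 / 0.206875 ≈ 1022.60

x_1 = 1256.80, x_2 = 1509.24, x_3 = 1022.60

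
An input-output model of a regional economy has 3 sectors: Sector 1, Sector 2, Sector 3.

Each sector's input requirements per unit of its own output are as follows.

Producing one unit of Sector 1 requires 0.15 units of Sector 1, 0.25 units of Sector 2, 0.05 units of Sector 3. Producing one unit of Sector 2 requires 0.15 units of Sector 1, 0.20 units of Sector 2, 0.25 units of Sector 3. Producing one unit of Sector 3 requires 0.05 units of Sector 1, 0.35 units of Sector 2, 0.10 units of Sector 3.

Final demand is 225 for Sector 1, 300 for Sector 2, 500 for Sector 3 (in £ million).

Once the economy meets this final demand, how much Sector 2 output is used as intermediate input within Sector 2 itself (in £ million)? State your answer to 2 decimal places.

I − A =
  [   0.85    -0.15    -0.05]
  [  -0.25     0.80    -0.35]
  [  -0.05    -0.25     0.90]
Cofactors of I−A, C_ij = (−1)^(i+j)·(minor ij) (rows/columns in the sector order above):
  C_11 = (0.80)(0.90) − (-0.35)(-0.25) = 0.6325
  C_12 = −[(-0.25)(0.90) − (-0.35)(-0.05)] = 0.2425
  C_13 = (-0.25)(-0.25) − (0.80)(-0.05) = 0.1025
  C_21 = −[(-0.15)(0.90) − (-0.05)(-0.25)] = 0.1475
  C_22 = (0.85)(0.90) − (-0.05)(-0.05) = 0.7625
  C_23 = −[(0.85)(-0.25) − (-0.15)(-0.05)] = 0.2200
  C_31 = (-0.15)(-0.35) − (-0.05)(0.80) = 0.0925
  C_32 = −[(0.85)(-0.35) − (-0.05)(-0.25)] = 0.3100
  C_33 = (0.85)(0.80) − (-0.15)(-0.25) = 0.6425
det(I−A) = Σ_j (I−A)_1j·C_1j = (0.85)(0.6325) + (-0.15)(0.2425) + (-0.05)(0.1025) = 0.496125
adj(I−A) = Cᵀ =
  [ 0.6325   0.1475   0.0925]
  [ 0.2425   0.7625   0.3100]
  [ 0.1025   0.2200   0.6425]
(I − A)⁻¹ = adj(I−A) / det(I−A) ≈
  [   1.2749     0.2973     0.1864]
  [   0.4888     1.5369     0.6248]
  [   0.2066     0.4434     1.2950]
First solve x = (I − A)⁻¹ d = adj(I−A)·d / det(I−A); in particular x_2 = (0.2425·225 + 0.7625·300 + 0.3100·500) / 0.496125 = 438.3125 / 0.496125 ≈ 883.4719.
Intermediate flow from 2 to 2: z_22 = a_22 · x_2 = 0.20 × 438.3125 / 0.496125 = 87.6625 / 0.496125 ≈ 176.69.

z_22 = 176.69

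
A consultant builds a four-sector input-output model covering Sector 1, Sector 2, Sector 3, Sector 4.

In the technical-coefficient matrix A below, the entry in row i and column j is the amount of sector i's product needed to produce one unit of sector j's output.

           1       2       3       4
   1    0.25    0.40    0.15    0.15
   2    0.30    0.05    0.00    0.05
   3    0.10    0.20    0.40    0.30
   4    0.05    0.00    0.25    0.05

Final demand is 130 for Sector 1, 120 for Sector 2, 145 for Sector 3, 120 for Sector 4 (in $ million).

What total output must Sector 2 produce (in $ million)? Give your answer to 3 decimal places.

x_2 = 304.606

I − A =
  [   0.75    -0.40    -0.15    -0.15]
  [  -0.30     0.95     0.00    -0.05]
  [  -0.10    -0.20     0.60    -0.30]
  [  -0.05     0.00    -0.25     0.95]
Compute the cofactors C_ij = (−1)^(i+j)·(3×3 minor ij) of I−A; the adjugate is their transpose:
adj(I−A) = Cᵀ =
  [ 0.46775   0.23400   0.17600   0.14175]
  [ 0.15125   0.34650   0.06375   0.06225]
  [ 0.16200   0.18500   0.55475   0.21050]
  [ 0.06725   0.06100   0.15525   0.33225]
det(I−A) = Σ_j (I−A)_1j·C_1j = (0.75)(0.46775) + (-0.40)(0.15125) + (-0.15)(0.16200) + (-0.15)(0.06725) = 0.255925
(I − A)⁻¹ = adj(I−A) / det(I−A) ≈
  [   1.8277     0.9143     0.6877     0.5539]
  [   0.5910     1.3539     0.2491     0.2432]
  [   0.6330     0.7229     2.1676     0.8225]
  [   0.2628     0.2384     0.6066     1.2982]
x = (I − A)⁻¹ d = adj(I−A)·d / det(I−A), with det(I−A) = 0.255925:
  x_1 = (0.46775·130 + 0.23400·120 + 0.17600·145 + 0.14175·120) / 0.255925 = 131.4175 / 0.255925 ≈ 513.500
  x_2 = (0.15125·130 + 0.34650·120 + 0.06375·145 + 0.06225·120) / 0.255925 = 77.95625 / 0.255925 ≈ 304.606
  x_3 = (0.16200·130 + 0.18500·120 + 0.55475·145 + 0.21050·120) / 0.255925 = 148.95875 / 0.255925 ≈ 582.041
  x_4 = (0.06725·130 + 0.06100·120 + 0.15525·145 + 0.33225·120) / 0.255925 = 78.44375 / 0.255925 ≈ 306.511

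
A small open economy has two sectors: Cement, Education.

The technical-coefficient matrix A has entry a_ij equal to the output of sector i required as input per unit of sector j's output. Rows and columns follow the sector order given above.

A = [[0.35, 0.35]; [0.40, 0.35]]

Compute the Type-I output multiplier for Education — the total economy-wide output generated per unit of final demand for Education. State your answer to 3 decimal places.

m_E = 3.540

I − A =
  [   0.65    -0.35]
  [  -0.40     0.65]
det(I−A) = (0.65)(0.65) − (-0.35)(-0.40) = 0.2825
adj(I−A) = [[0.65, 0.35], [0.40, 0.65]]
(I − A)⁻¹ = adj(I−A) / det(I−A) ≈
  [   2.3009     1.2389]
  [   1.4159     2.3009]
The output multiplier for sector j is the column-j sum of the Leontief inverse (I − A)⁻¹ = adj(I−A) / det(I−A).
Column E of adj(I−A): (0.35, 0.65); det(I−A) = 0.2825.
m_E = (0.35 + 0.65) / 0.2825 = 1.00 / 0.2825 ≈ 3.540.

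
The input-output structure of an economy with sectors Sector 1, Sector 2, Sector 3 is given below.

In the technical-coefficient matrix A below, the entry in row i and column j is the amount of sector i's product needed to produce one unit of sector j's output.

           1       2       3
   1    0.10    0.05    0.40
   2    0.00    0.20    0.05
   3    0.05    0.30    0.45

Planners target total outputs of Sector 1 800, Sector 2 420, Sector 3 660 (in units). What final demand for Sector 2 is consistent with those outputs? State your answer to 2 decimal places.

d_2 = 303.00

I − A =
  [   0.90    -0.05    -0.40]
  [   0.00     0.80    -0.05]
  [  -0.05    -0.30     0.55]
d = (I − A) x:
  d_1 = (+0.90)·800 + (-0.05)·420 + (-0.40)·660 = 435.00
  d_2 = (+0.00)·800 + (+0.80)·420 + (-0.05)·660 = 303.00
  d_3 = (-0.05)·800 + (-0.30)·420 + (+0.55)·660 = 197.00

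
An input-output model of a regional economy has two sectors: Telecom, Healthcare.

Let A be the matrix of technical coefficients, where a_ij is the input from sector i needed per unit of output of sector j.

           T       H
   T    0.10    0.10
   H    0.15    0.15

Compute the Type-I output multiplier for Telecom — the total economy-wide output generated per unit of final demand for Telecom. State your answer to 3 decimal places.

m_T = 1.333

I − A =
  [   0.90    -0.10]
  [  -0.15     0.85]
det(I−A) = (0.90)(0.85) − (-0.10)(-0.15) = 0.7500
adj(I−A) = [[0.85, 0.10], [0.15, 0.90]]
(I − A)⁻¹ = adj(I−A) / det(I−A) ≈
  [   1.1333     0.1333]
  [   0.2000     1.2000]
The output multiplier for sector j is the column-j sum of the Leontief inverse (I − A)⁻¹ = adj(I−A) / det(I−A).
Column T of adj(I−A): (0.85, 0.15); det(I−A) = 0.7500.
m_T = (0.85 + 0.15) / 0.7500 = 1.00 / 0.7500 ≈ 1.333.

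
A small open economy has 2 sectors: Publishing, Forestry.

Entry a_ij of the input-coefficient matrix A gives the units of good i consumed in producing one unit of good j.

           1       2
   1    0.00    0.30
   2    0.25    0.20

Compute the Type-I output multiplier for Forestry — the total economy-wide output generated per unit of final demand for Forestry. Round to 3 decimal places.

I − A =
  [   1.00    -0.30]
  [  -0.25     0.80]
det(I−A) = (1.00)(0.80) − (-0.30)(-0.25) = 0.7250
adj(I−A) = [[0.80, 0.30], [0.25, 1.00]]
(I − A)⁻¹ = adj(I−A) / det(I−A) ≈
  [   1.1034     0.4138]
  [   0.3448     1.3793]
The output multiplier for sector j is the column-j sum of the Leontief inverse (I − A)⁻¹ = adj(I−A) / det(I−A).
Column 2 of adj(I−A): (0.30, 1.00); det(I−A) = 0.7250.
m_2 = (0.30 + 1.00) / 0.7250 = 1.30 / 0.7250 ≈ 1.793.

m_2 = 1.793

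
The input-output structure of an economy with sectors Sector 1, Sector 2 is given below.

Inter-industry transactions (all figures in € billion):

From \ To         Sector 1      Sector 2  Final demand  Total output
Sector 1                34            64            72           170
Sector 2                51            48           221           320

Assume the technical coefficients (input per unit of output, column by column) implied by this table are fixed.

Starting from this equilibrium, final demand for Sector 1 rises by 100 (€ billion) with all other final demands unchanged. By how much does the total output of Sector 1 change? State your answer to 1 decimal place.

Δx_1 = 137.1

Technical coefficients a_ij = z_ij / X_j:
  a_11 = 34/170 = 0.20, a_21 = 51/170 = 0.30
  a_12 = 64/320 = 0.20, a_22 = 48/320 = 0.15
I − A =
  [   0.80    -0.20]
  [  -0.30     0.85]
det(I−A) = (0.80)(0.85) − (-0.20)(-0.30) = 0.6200
adj(I−A) = [[0.85, 0.20], [0.30, 0.80]]
(I − A)⁻¹ = adj(I−A) / det(I−A) ≈
  [   1.3710     0.3226]
  [   0.4839     1.2903]
Δx = (I − A)⁻¹ Δd with Δd having +100 in the Sector 1 component and 0 elsewhere.
So Δx_1 = L_11 · (+100), where L_11 = adj(I−A)_11 / det(I−A) = 0.85 / 0.6200.
Δx_1 = 0.85 × (+100) / 0.6200 = 85.00 / 0.6200 ≈ 137.1.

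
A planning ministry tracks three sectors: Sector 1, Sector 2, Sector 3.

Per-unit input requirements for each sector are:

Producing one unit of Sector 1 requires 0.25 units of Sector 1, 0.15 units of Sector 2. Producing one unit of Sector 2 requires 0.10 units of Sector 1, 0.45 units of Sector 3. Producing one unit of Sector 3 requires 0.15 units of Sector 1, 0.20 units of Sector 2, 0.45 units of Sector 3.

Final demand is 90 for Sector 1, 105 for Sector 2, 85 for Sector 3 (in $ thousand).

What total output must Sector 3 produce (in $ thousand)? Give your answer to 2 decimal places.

I − A =
  [   0.75    -0.10    -0.15]
  [  -0.15     1.00    -0.20]
  [   0.00    -0.45     0.55]
Cofactors of I−A, C_ij = (−1)^(i+j)·(minor ij) (rows/columns in the sector order above):
  C_11 = (1.00)(0.55) − (-0.20)(-0.45) = 0.4600
  C_12 = −[(-0.15)(0.55) − (-0.20)(0.00)] = 0.0825
  C_13 = (-0.15)(-0.45) − (1.00)(0.00) = 0.0675
  C_21 = −[(-0.10)(0.55) − (-0.15)(-0.45)] = 0.1225
  C_22 = (0.75)(0.55) − (-0.15)(0.00) = 0.4125
  C_23 = −[(0.75)(-0.45) − (-0.10)(0.00)] = 0.3375
  C_31 = (-0.10)(-0.20) − (-0.15)(1.00) = 0.1700
  C_32 = −[(0.75)(-0.20) − (-0.15)(-0.15)] = 0.1725
  C_33 = (0.75)(1.00) − (-0.10)(-0.15) = 0.7350
det(I−A) = Σ_j (I−A)_1j·C_1j = (0.75)(0.4600) + (-0.10)(0.0825) + (-0.15)(0.0675) = 0.326625
adj(I−A) = Cᵀ =
  [ 0.4600   0.1225   0.1700]
  [ 0.0825   0.4125   0.1725]
  [ 0.0675   0.3375   0.7350]
(I − A)⁻¹ = adj(I−A) / det(I−A) ≈
  [   1.4083     0.3750     0.5205]
  [   0.2526     1.2629     0.5281]
  [   0.2067     1.0333     2.2503]
x = (I − A)⁻¹ d = adj(I−A)·d / det(I−A), with det(I−A) = 0.326625:
  x_1 = (0.4600·90 + 0.1225·105 + 0.1700·85) / 0.326625 = 68.7125 / 0.326625 ≈ 210.37
  x_2 = (0.0825·90 + 0.4125·105 + 0.1725·85) / 0.326625 = 65.40 / 0.326625 ≈ 200.23
  x_3 = (0.0675·90 + 0.3375·105 + 0.7350·85) / 0.326625 = 103.9875 / 0.326625 ≈ 318.37

x_3 = 318.37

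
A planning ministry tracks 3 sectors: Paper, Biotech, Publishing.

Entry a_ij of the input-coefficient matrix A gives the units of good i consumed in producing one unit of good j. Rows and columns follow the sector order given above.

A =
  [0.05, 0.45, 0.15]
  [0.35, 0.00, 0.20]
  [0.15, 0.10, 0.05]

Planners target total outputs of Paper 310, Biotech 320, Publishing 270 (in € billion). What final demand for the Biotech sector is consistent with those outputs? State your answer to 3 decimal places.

I − A =
  [   0.95    -0.45    -0.15]
  [  -0.35     1.00    -0.20]
  [  -0.15    -0.10     0.95]
d = (I − A) x:
  d_1 = (+0.95)·310 + (-0.45)·320 + (-0.15)·270 = 110.000
  d_2 = (-0.35)·310 + (+1.00)·320 + (-0.20)·270 = 157.500
  d_3 = (-0.15)·310 + (-0.10)·320 + (+0.95)·270 = 178.000

d_2 = 157.500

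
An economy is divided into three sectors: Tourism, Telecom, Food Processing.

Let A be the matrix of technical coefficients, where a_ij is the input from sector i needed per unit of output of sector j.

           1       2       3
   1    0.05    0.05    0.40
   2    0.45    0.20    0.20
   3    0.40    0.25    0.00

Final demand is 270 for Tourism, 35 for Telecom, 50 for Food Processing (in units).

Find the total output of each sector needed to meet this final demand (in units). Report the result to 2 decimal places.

x_1 = 437.13, x_2 = 368.91, x_3 = 317.08

I − A =
  [   0.95    -0.05    -0.40]
  [  -0.45     0.80    -0.20]
  [  -0.40    -0.25     1.00]
Cofactors of I−A, C_ij = (−1)^(i+j)·(minor ij) (rows/columns in the sector order above):
  C_11 = (0.80)(1.00) − (-0.20)(-0.25) = 0.7500
  C_12 = −[(-0.45)(1.00) − (-0.20)(-0.40)] = 0.5300
  C_13 = (-0.45)(-0.25) − (0.80)(-0.40) = 0.4325
  C_21 = −[(-0.05)(1.00) − (-0.40)(-0.25)] = 0.1500
  C_22 = (0.95)(1.00) − (-0.40)(-0.40) = 0.7900
  C_23 = −[(0.95)(-0.25) − (-0.05)(-0.40)] = 0.2575
  C_31 = (-0.05)(-0.20) − (-0.40)(0.80) = 0.3300
  C_32 = −[(0.95)(-0.20) − (-0.40)(-0.45)] = 0.3700
  C_33 = (0.95)(0.80) − (-0.05)(-0.45) = 0.7375
det(I−A) = Σ_j (I−A)_1j·C_1j = (0.95)(0.7500) + (-0.05)(0.5300) + (-0.40)(0.4325) = 0.5130
adj(I−A) = Cᵀ =
  [ 0.7500   0.1500   0.3300]
  [ 0.5300   0.7900   0.3700]
  [ 0.4325   0.2575   0.7375]
(I − A)⁻¹ = adj(I−A) / det(I−A) ≈
  [   1.4620     0.2924     0.6433]
  [   1.0331     1.5400     0.7212]
  [   0.8431     0.5019     1.4376]
x = (I − A)⁻¹ d = adj(I−A)·d / det(I−A), with det(I−A) = 0.5130:
  x_1 = (0.7500·270 + 0.1500·35 + 0.3300·50) / 0.5130 = 224.25 / 0.5130 ≈ 437.13
  x_2 = (0.5300·270 + 0.7900·35 + 0.3700·50) / 0.5130 = 189.25 / 0.5130 ≈ 368.91
  x_3 = (0.4325·270 + 0.2575·35 + 0.7375·50) / 0.5130 = 162.6625 / 0.5130 ≈ 317.08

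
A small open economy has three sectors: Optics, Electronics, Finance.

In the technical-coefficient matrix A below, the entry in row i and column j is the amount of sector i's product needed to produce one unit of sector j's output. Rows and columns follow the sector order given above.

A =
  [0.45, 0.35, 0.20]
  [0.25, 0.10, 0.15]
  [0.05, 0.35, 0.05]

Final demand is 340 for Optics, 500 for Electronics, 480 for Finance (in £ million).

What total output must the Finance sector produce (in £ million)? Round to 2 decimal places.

I − A =
  [   0.55    -0.35    -0.20]
  [  -0.25     0.90    -0.15]
  [  -0.05    -0.35     0.95]
Cofactors of I−A, C_ij = (−1)^(i+j)·(minor ij) (rows/columns in the sector order above):
  C_11 = (0.90)(0.95) − (-0.15)(-0.35) = 0.8025
  C_12 = −[(-0.25)(0.95) − (-0.15)(-0.05)] = 0.2450
  C_13 = (-0.25)(-0.35) − (0.90)(-0.05) = 0.1325
  C_21 = −[(-0.35)(0.95) − (-0.20)(-0.35)] = 0.4025
  C_22 = (0.55)(0.95) − (-0.20)(-0.05) = 0.5125
  C_23 = −[(0.55)(-0.35) − (-0.35)(-0.05)] = 0.2100
  C_31 = (-0.35)(-0.15) − (-0.20)(0.90) = 0.2325
  C_32 = −[(0.55)(-0.15) − (-0.20)(-0.25)] = 0.1325
  C_33 = (0.55)(0.90) − (-0.35)(-0.25) = 0.4075
det(I−A) = Σ_j (I−A)_1j·C_1j = (0.55)(0.8025) + (-0.35)(0.2450) + (-0.20)(0.1325) = 0.329125
adj(I−A) = Cᵀ =
  [ 0.8025   0.4025   0.2325]
  [ 0.2450   0.5125   0.1325]
  [ 0.1325   0.2100   0.4075]
(I − A)⁻¹ = adj(I−A) / det(I−A) ≈
  [   2.4383     1.2229     0.7064]
  [   0.7444     1.5572     0.4026]
  [   0.4026     0.6381     1.2381]
x = (I − A)⁻¹ d = adj(I−A)·d / det(I−A), with det(I−A) = 0.329125:
  x_1 = (0.8025·340 + 0.4025·500 + 0.2325·480) / 0.329125 = 585.70 / 0.329125 ≈ 1779.57
  x_2 = (0.2450·340 + 0.5125·500 + 0.1325·480) / 0.329125 = 403.15 / 0.329125 ≈ 1224.91
  x_3 = (0.1325·340 + 0.2100·500 + 0.4075·480) / 0.329125 = 345.65 / 0.329125 ≈ 1050.21

x_3 = 1050.21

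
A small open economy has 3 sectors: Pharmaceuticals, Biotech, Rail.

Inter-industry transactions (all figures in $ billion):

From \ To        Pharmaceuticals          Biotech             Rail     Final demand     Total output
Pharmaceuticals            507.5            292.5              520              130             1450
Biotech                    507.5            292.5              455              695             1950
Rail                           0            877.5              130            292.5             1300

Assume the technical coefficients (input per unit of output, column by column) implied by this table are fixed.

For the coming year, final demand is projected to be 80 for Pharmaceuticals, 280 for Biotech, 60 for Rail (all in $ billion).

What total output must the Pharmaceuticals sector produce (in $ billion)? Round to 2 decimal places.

Technical coefficients a_ij = z_ij / X_j:
  a_11 = 507.5/1450 = 0.35, a_21 = 507.5/1450 = 0.35, a_31 = 0/1450 = 0.00
  a_12 = 292.5/1950 = 0.15, a_22 = 292.5/1950 = 0.15, a_32 = 877.5/1950 = 0.45
  a_13 = 520/1300 = 0.40, a_23 = 455/1300 = 0.35, a_33 = 130/1300 = 0.10
I − A =
  [   0.65    -0.15    -0.40]
  [  -0.35     0.85    -0.35]
  [   0.00    -0.45     0.90]
Cofactors of I−A, C_ij = (−1)^(i+j)·(minor ij) (rows/columns in the sector order above):
  C_11 = (0.85)(0.90) − (-0.35)(-0.45) = 0.6075
  C_12 = −[(-0.35)(0.90) − (-0.35)(0.00)] = 0.3150
  C_13 = (-0.35)(-0.45) − (0.85)(0.00) = 0.1575
  C_21 = −[(-0.15)(0.90) − (-0.40)(-0.45)] = 0.3150
  C_22 = (0.65)(0.90) − (-0.40)(0.00) = 0.5850
  C_23 = −[(0.65)(-0.45) − (-0.15)(0.00)] = 0.2925
  C_31 = (-0.15)(-0.35) − (-0.40)(0.85) = 0.3925
  C_32 = −[(0.65)(-0.35) − (-0.40)(-0.35)] = 0.3675
  C_33 = (0.65)(0.85) − (-0.15)(-0.35) = 0.5000
det(I−A) = Σ_j (I−A)_1j·C_1j = (0.65)(0.6075) + (-0.15)(0.3150) + (-0.40)(0.1575) = 0.284625
adj(I−A) = Cᵀ =
  [ 0.6075   0.3150   0.3925]
  [ 0.3150   0.5850   0.3675]
  [ 0.1575   0.2925   0.5000]
(I − A)⁻¹ = adj(I−A) / det(I−A) ≈
  [   2.1344     1.1067     1.3790]
  [   1.1067     2.0553     1.2912]
  [   0.5534     1.0277     1.7567]
x = (I − A)⁻¹ d = adj(I−A)·d / det(I−A), with det(I−A) = 0.284625:
  x_1 = (0.6075·80 + 0.3150·280 + 0.3925·60) / 0.284625 = 160.35 / 0.284625 ≈ 563.37
  x_2 = (0.3150·80 + 0.5850·280 + 0.3675·60) / 0.284625 = 211.05 / 0.284625 ≈ 741.50
  x_3 = (0.1575·80 + 0.2925·280 + 0.5000·60) / 0.284625 = 124.50 / 0.284625 ≈ 437.42

x_1 = 563.37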